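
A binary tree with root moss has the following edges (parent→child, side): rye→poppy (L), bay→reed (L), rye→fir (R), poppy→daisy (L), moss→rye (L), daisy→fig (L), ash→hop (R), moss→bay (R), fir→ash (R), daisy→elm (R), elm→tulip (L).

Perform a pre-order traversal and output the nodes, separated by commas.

Pre-order visits the node, then its left subtree, then its right subtree.
Visit moss.
At moss: go left to rye.
  Visit rye.
  At rye: go left to poppy.
    Visit poppy.
    At poppy: go left to daisy.
      Visit daisy.
      At daisy: go left to fig.
        fig is a leaf — visit fig.
      At daisy: go right to elm.
        Visit elm.
        At elm: go left to tulip.
          tulip is a leaf — visit tulip.
        At elm: no right child.
    At poppy: no right child.
  At rye: go right to fir.
    Visit fir.
    At fir: no left child.
    At fir: go right to ash.
      Visit ash.
      At ash: no left child.
      At ash: go right to hop.
        hop is a leaf — visit hop.
At moss: go right to bay.
  Visit bay.
  At bay: go left to reed.
    reed is a leaf — visit reed.
  At bay: no right child.

moss, rye, poppy, daisy, fig, elm, tulip, fir, ash, hop, bay, reed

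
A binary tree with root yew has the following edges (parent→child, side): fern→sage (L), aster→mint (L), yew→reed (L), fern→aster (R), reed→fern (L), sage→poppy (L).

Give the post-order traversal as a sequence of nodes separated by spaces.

Post-order visits the left subtree, then the right subtree, then the node.
At yew: go left to reed.
  At reed: go left to fern.
    At fern: go left to sage.
      At sage: go left to poppy.
        poppy is a leaf — visit poppy.
      At sage: no right child.
      Visit sage.
    At fern: go right to aster.
      At aster: go left to mint.
        mint is a leaf — visit mint.
      At aster: no right child.
      Visit aster.
    Visit fern.
  At reed: no right child.
  Visit reed.
At yew: no right child.
Visit yew.

poppy sage mint aster fern reed yew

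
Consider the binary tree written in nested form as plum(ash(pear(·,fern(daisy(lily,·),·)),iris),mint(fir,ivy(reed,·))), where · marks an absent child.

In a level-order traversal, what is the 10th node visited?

Level-order visits nodes level by level from the root, left to right within each level.
Level 0: plum
Level 1: ash, mint
Level 2: pear, iris, fir, ivy
Level 3: fern, reed
Level 4: daisy
Level 5: lily
Full level-order sequence: plum, ash, mint, pear, iris, fir, ivy, fern, reed, daisy, lily.

daisy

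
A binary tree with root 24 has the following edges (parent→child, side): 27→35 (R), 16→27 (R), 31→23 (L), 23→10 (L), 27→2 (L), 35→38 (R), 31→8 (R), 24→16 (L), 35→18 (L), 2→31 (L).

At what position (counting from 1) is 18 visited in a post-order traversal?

6

Post-order visits the left subtree, then the right subtree, then the node.
At 24: go left to 16.
  At 16: no left child.
  At 16: go right to 27.
    At 27: go left to 2.
      At 2: go left to 31.
        At 31: go left to 23.
          At 23: go left to 10.
            10 is a leaf — visit 10.
          At 23: no right child.
          Visit 23.
        At 31: go right to 8.
          8 is a leaf — visit 8.
        Visit 31.
      At 2: no right child.
      Visit 2.
    At 27: go right to 35.
      At 35: go left to 18.
        18 is a leaf — visit 18.
      At 35: go right to 38.
        38 is a leaf — visit 38.
      Visit 35.
    Visit 27.
  Visit 16.
At 24: no right child.
Visit 24.
Full post-order sequence: 10, 23, 8, 31, 2, 18, 38, 35, 27, 16, 24.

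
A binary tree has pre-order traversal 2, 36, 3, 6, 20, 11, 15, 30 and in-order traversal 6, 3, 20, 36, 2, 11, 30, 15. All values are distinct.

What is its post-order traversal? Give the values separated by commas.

The first element of pre-order is the root; it splits in-order into left and right subtrees.
Root 2: left subtree has 4 nodes {6, 3, 20, 36}, right has 3 {11, 30, 15}.
  Root 36: left subtree has 3 nodes {6, 3, 20}, right has 0 { }.
    Root 3: left subtree has 1 node {6}, right has 1 {20}.
  Root 11: left subtree has 0 nodes { }, right has 2 {30, 15}.
    Root 15: left subtree has 1 node {30}, right has 0 { }.

6, 20, 3, 36, 30, 15, 11, 2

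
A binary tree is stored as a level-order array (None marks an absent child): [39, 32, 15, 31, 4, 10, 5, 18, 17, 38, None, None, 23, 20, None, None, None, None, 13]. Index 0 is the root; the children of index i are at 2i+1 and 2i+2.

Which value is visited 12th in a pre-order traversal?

5

Pre-order visits the node, then its left subtree, then its right subtree.
Visit 39.
At 39: go left to 32.
  Visit 32.
  At 32: go left to 31.
    Visit 31.
    At 31: go left to 18.
      18 is a leaf — visit 18.
    At 31: go right to 17.
      Visit 17.
      At 17: no left child.
      At 17: go right to 13.
        13 is a leaf — visit 13.
  At 32: go right to 4.
    Visit 4.
    At 4: go left to 38.
      38 is a leaf — visit 38.
    At 4: no right child.
At 39: go right to 15.
  Visit 15.
  At 15: go left to 10.
    Visit 10.
    At 10: no left child.
    At 10: go right to 23.
      23 is a leaf — visit 23.
  At 15: go right to 5.
    Visit 5.
    At 5: go left to 20.
      20 is a leaf — visit 20.
    At 5: no right child.
Full pre-order sequence: 39, 32, 31, 18, 17, 13, 4, 38, 15, 10, 23, 5, 20.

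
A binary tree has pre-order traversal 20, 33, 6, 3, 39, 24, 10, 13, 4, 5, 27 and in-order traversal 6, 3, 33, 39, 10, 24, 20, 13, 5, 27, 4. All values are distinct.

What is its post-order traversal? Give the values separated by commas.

The first element of pre-order is the root; it splits in-order into left and right subtrees.
Root 20: left subtree has 6 nodes {6, 3, 33, 39, 10, 24}, right has 4 {13, 5, 27, 4}.
  Root 33: left subtree has 2 nodes {6, 3}, right has 3 {39, 10, 24}.
    Root 6: left subtree has 0 nodes { }, right has 1 {3}.
    Root 39: left subtree has 0 nodes { }, right has 2 {10, 24}.
      Root 24: left subtree has 1 node {10}, right has 0 { }.
  Root 13: left subtree has 0 nodes { }, right has 3 {5, 27, 4}.
    Root 4: left subtree has 2 nodes {5, 27}, right has 0 { }.
      Root 5: left subtree has 0 nodes { }, right has 1 {27}.

3, 6, 10, 24, 39, 33, 27, 5, 4, 13, 20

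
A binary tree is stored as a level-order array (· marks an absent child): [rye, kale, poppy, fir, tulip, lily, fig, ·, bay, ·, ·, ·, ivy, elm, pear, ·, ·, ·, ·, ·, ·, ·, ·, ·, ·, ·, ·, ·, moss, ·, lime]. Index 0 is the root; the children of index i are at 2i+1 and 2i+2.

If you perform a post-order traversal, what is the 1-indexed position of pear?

10

Post-order visits the left subtree, then the right subtree, then the node.
At rye: go left to kale.
  At kale: go left to fir.
    At fir: no left child.
    At fir: go right to bay.
      bay is a leaf — visit bay.
    Visit fir.
  At kale: go right to tulip.
    tulip is a leaf — visit tulip.
  Visit kale.
At rye: go right to poppy.
  At poppy: go left to lily.
    At lily: no left child.
    At lily: go right to ivy.
      ivy is a leaf — visit ivy.
    Visit lily.
  At poppy: go right to fig.
    At fig: go left to elm.
      At elm: no left child.
      At elm: go right to moss.
        moss is a leaf — visit moss.
      Visit elm.
    At fig: go right to pear.
      At pear: no left child.
      At pear: go right to lime.
        lime is a leaf — visit lime.
      Visit pear.
    Visit fig.
  Visit poppy.
Visit rye.
Full post-order sequence: bay, fir, tulip, kale, ivy, lily, moss, elm, lime, pear, fig, poppy, rye.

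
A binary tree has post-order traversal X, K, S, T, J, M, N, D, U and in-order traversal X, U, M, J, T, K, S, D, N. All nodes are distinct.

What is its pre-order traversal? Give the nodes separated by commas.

U, X, D, M, J, T, S, K, N

The last element of post-order is the root; it splits in-order into left and right subtrees.
Root U: left subtree has 1 node {X}, right has 7 {M, J, T, K, S, D, N}.
  Root D: left subtree has 5 nodes {M, J, T, K, S}, right has 1 {N}.
    Root M: left subtree has 0 nodes { }, right has 4 {J, T, K, S}.
      Root J: left subtree has 0 nodes { }, right has 3 {T, K, S}.
        Root T: left subtree has 0 nodes { }, right has 2 {K, S}.
          Root S: left subtree has 1 node {K}, right has 0 { }.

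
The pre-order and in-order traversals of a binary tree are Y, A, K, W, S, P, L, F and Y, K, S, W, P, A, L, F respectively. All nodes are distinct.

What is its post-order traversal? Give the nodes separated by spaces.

The first element of pre-order is the root; it splits in-order into left and right subtrees.
Root Y: left subtree has 0 nodes { }, right has 7 {K, S, W, P, A, L, F}.
  Root A: left subtree has 4 nodes {K, S, W, P}, right has 2 {L, F}.
    Root K: left subtree has 0 nodes { }, right has 3 {S, W, P}.
      Root W: left subtree has 1 node {S}, right has 1 {P}.
    Root L: left subtree has 0 nodes { }, right has 1 {F}.

S P W K F L A Y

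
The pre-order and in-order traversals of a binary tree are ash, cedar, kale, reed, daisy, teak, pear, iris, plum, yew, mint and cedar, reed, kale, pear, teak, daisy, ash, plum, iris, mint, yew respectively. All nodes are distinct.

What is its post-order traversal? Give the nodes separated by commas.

The first element of pre-order is the root; it splits in-order into left and right subtrees.
Root ash: left subtree has 6 nodes {cedar, reed, kale, pear, teak, daisy}, right has 4 {plum, iris, mint, yew}.
  Root cedar: left subtree has 0 nodes { }, right has 5 {reed, kale, pear, teak, daisy}.
    Root kale: left subtree has 1 node {reed}, right has 3 {pear, teak, daisy}.
      Root daisy: left subtree has 2 nodes {pear, teak}, right has 0 { }.
        Root teak: left subtree has 1 node {pear}, right has 0 { }.
  Root iris: left subtree has 1 node {plum}, right has 2 {mint, yew}.
    Root yew: left subtree has 1 node {mint}, right has 0 { }.

reed, pear, teak, daisy, kale, cedar, plum, mint, yew, iris, ash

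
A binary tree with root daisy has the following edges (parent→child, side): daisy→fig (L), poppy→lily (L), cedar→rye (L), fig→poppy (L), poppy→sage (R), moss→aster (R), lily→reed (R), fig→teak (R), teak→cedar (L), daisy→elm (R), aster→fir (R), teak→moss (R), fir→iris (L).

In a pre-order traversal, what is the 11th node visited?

Pre-order visits the node, then its left subtree, then its right subtree.
Visit daisy.
At daisy: go left to fig.
  Visit fig.
  At fig: go left to poppy.
    Visit poppy.
    At poppy: go left to lily.
      Visit lily.
      At lily: no left child.
      At lily: go right to reed.
        reed is a leaf — visit reed.
    At poppy: go right to sage.
      sage is a leaf — visit sage.
  At fig: go right to teak.
    Visit teak.
    At teak: go left to cedar.
      Visit cedar.
      At cedar: go left to rye.
        rye is a leaf — visit rye.
      At cedar: no right child.
    At teak: go right to moss.
      Visit moss.
      At moss: no left child.
      At moss: go right to aster.
        Visit aster.
        At aster: no left child.
        At aster: go right to fir.
          Visit fir.
          At fir: go left to iris.
            iris is a leaf — visit iris.
          At fir: no right child.
At daisy: go right to elm.
  elm is a leaf — visit elm.
Full pre-order sequence: daisy, fig, poppy, lily, reed, sage, teak, cedar, rye, moss, aster, fir, iris, elm.

aster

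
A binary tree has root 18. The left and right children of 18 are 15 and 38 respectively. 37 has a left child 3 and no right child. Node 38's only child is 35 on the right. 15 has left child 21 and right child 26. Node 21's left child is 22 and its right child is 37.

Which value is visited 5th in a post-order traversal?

Post-order visits the left subtree, then the right subtree, then the node.
At 18: go left to 15.
  At 15: go left to 21.
    At 21: go left to 22.
      22 is a leaf — visit 22.
    At 21: go right to 37.
      At 37: go left to 3.
        3 is a leaf — visit 3.
      At 37: no right child.
      Visit 37.
    Visit 21.
  At 15: go right to 26.
    26 is a leaf — visit 26.
  Visit 15.
At 18: go right to 38.
  At 38: no left child.
  At 38: go right to 35.
    35 is a leaf — visit 35.
  Visit 38.
Visit 18.
Full post-order sequence: 22, 3, 37, 21, 26, 15, 35, 38, 18.

26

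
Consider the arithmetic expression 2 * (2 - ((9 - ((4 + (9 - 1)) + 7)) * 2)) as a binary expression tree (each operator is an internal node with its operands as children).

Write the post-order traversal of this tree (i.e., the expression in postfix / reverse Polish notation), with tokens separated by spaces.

Post-order on an expression tree gives postfix notation: for each operator, emit left operand, right operand, then the operator.

2 2 9 4 9 1 - + 7 + - 2 * - *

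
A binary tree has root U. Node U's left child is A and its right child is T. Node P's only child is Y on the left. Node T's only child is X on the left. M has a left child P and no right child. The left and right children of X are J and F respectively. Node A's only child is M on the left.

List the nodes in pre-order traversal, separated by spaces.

Pre-order visits the node, then its left subtree, then its right subtree.
Visit U.
At U: go left to A.
  Visit A.
  At A: go left to M.
    Visit M.
    At M: go left to P.
      Visit P.
      At P: go left to Y.
        Y is a leaf — visit Y.
      At P: no right child.
    At M: no right child.
  At A: no right child.
At U: go right to T.
  Visit T.
  At T: go left to X.
    Visit X.
    At X: go left to J.
      J is a leaf — visit J.
    At X: go right to F.
      F is a leaf — visit F.
  At T: no right child.

U A M P Y T X J F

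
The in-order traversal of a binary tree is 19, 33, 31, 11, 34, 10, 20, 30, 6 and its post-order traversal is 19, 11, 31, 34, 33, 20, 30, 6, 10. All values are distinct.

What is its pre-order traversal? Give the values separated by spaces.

10 33 19 34 31 11 6 30 20

The last element of post-order is the root; it splits in-order into left and right subtrees.
Root 10: left subtree has 5 nodes {19, 33, 31, 11, 34}, right has 3 {20, 30, 6}.
  Root 33: left subtree has 1 node {19}, right has 3 {31, 11, 34}.
    Root 34: left subtree has 2 nodes {31, 11}, right has 0 { }.
      Root 31: left subtree has 0 nodes { }, right has 1 {11}.
  Root 6: left subtree has 2 nodes {20, 30}, right has 0 { }.
    Root 30: left subtree has 1 node {20}, right has 0 { }.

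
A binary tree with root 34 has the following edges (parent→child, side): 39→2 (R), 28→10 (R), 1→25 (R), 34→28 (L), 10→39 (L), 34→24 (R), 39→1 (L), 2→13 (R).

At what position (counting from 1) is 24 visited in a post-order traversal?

Post-order visits the left subtree, then the right subtree, then the node.
At 34: go left to 28.
  At 28: no left child.
  At 28: go right to 10.
    At 10: go left to 39.
      At 39: go left to 1.
        At 1: no left child.
        At 1: go right to 25.
          25 is a leaf — visit 25.
        Visit 1.
      At 39: go right to 2.
        At 2: no left child.
        At 2: go right to 13.
          13 is a leaf — visit 13.
        Visit 2.
      Visit 39.
    At 10: no right child.
    Visit 10.
  Visit 28.
At 34: go right to 24.
  24 is a leaf — visit 24.
Visit 34.
Full post-order sequence: 25, 1, 13, 2, 39, 10, 28, 24, 34.

8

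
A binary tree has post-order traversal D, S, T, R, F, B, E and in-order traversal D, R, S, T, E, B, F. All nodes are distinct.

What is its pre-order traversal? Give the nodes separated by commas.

E, R, D, T, S, B, F

The last element of post-order is the root; it splits in-order into left and right subtrees.
Root E: left subtree has 4 nodes {D, R, S, T}, right has 2 {B, F}.
  Root R: left subtree has 1 node {D}, right has 2 {S, T}.
    Root T: left subtree has 1 node {S}, right has 0 { }.
  Root B: left subtree has 0 nodes { }, right has 1 {F}.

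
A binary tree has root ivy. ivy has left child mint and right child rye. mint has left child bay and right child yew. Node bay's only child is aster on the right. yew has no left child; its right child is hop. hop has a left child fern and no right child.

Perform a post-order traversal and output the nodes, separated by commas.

aster, bay, fern, hop, yew, mint, rye, ivy

Post-order visits the left subtree, then the right subtree, then the node.
At ivy: go left to mint.
  At mint: go left to bay.
    At bay: no left child.
    At bay: go right to aster.
      aster is a leaf — visit aster.
    Visit bay.
  At mint: go right to yew.
    At yew: no left child.
    At yew: go right to hop.
      At hop: go left to fern.
        fern is a leaf — visit fern.
      At hop: no right child.
      Visit hop.
    Visit yew.
  Visit mint.
At ivy: go right to rye.
  rye is a leaf — visit rye.
Visit ivy.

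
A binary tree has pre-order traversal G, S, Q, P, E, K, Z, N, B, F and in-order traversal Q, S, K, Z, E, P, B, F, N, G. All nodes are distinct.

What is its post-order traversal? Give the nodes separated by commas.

Q, Z, K, E, F, B, N, P, S, G

The first element of pre-order is the root; it splits in-order into left and right subtrees.
Root G: left subtree has 9 nodes {Q, S, K, Z, E, P, B, F, N}, right has 0 { }.
  Root S: left subtree has 1 node {Q}, right has 7 {K, Z, E, P, B, F, N}.
    Root P: left subtree has 3 nodes {K, Z, E}, right has 3 {B, F, N}.
      Root E: left subtree has 2 nodes {K, Z}, right has 0 { }.
        Root K: left subtree has 0 nodes { }, right has 1 {Z}.
      Root N: left subtree has 2 nodes {B, F}, right has 0 { }.
        Root B: left subtree has 0 nodes { }, right has 1 {F}.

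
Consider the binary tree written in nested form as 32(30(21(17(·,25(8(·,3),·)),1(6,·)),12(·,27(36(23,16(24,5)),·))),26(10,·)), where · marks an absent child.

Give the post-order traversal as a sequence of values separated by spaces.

Post-order visits the left subtree, then the right subtree, then the node.
At 32: go left to 30.
  At 30: go left to 21.
    At 21: go left to 17.
      At 17: no left child.
      At 17: go right to 25.
        At 25: go left to 8.
          At 8: no left child.
          At 8: go right to 3.
            3 is a leaf — visit 3.
          Visit 8.
        At 25: no right child.
        Visit 25.
      Visit 17.
    At 21: go right to 1.
      At 1: go left to 6.
        6 is a leaf — visit 6.
      At 1: no right child.
      Visit 1.
    Visit 21.
  At 30: go right to 12.
    At 12: no left child.
    At 12: go right to 27.
      At 27: go left to 36.
        At 36: go left to 23.
          23 is a leaf — visit 23.
        At 36: go right to 16.
          At 16: go left to 24.
            24 is a leaf — visit 24.
          At 16: go right to 5.
            5 is a leaf — visit 5.
          Visit 16.
        Visit 36.
      At 27: no right child.
      Visit 27.
    Visit 12.
  Visit 30.
At 32: go right to 26.
  At 26: go left to 10.
    10 is a leaf — visit 10.
  At 26: no right child.
  Visit 26.
Visit 32.

3 8 25 17 6 1 21 23 24 5 16 36 27 12 30 10 26 32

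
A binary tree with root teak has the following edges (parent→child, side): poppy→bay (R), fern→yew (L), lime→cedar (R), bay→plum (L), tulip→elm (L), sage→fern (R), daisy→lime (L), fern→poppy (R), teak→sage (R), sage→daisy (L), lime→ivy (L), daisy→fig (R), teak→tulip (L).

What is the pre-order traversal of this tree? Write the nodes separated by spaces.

teak tulip elm sage daisy lime ivy cedar fig fern yew poppy bay plum

Pre-order visits the node, then its left subtree, then its right subtree.
Visit teak.
At teak: go left to tulip.
  Visit tulip.
  At tulip: go left to elm.
    elm is a leaf — visit elm.
  At tulip: no right child.
At teak: go right to sage.
  Visit sage.
  At sage: go left to daisy.
    Visit daisy.
    At daisy: go left to lime.
      Visit lime.
      At lime: go left to ivy.
        ivy is a leaf — visit ivy.
      At lime: go right to cedar.
        cedar is a leaf — visit cedar.
    At daisy: go right to fig.
      fig is a leaf — visit fig.
  At sage: go right to fern.
    Visit fern.
    At fern: go left to yew.
      yew is a leaf — visit yew.
    At fern: go right to poppy.
      Visit poppy.
      At poppy: no left child.
      At poppy: go right to bay.
        Visit bay.
        At bay: go left to plum.
          plum is a leaf — visit plum.
        At bay: no right child.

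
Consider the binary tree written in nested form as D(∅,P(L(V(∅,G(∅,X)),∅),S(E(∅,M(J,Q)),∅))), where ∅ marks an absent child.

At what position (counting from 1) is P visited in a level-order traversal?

2

Level-order visits nodes level by level from the root, left to right within each level.
Level 0: D
Level 1: P
Level 2: L, S
Level 3: V, E
Level 4: G, M
Level 5: X, J, Q
Full level-order sequence: D, P, L, S, V, E, G, M, X, J, Q.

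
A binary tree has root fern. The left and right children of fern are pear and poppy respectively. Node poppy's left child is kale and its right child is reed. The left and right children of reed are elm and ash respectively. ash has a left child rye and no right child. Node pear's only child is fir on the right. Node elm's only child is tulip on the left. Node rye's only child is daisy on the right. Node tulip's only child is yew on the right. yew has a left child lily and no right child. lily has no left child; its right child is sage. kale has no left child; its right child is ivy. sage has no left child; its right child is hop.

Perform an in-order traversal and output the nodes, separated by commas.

In-order visits the left subtree, then the node, then the right subtree.
At fern: go left to pear.
  At pear: no left child.
  Visit pear.
  At pear: go right to fir.
    fir is a leaf — visit fir.
Visit fern.
At fern: go right to poppy.
  At poppy: go left to kale.
    At kale: no left child.
    Visit kale.
    At kale: go right to ivy.
      ivy is a leaf — visit ivy.
  Visit poppy.
  At poppy: go right to reed.
    At reed: go left to elm.
      At elm: go left to tulip.
        At tulip: no left child.
        Visit tulip.
        At tulip: go right to yew.
          At yew: go left to lily.
            At lily: no left child.
            Visit lily.
            At lily: go right to sage.
              At sage: no left child.
              Visit sage.
              At sage: go right to hop.
                hop is a leaf — visit hop.
          Visit yew.
          At yew: no right child.
      Visit elm.
      At elm: no right child.
    Visit reed.
    At reed: go right to ash.
      At ash: go left to rye.
        At rye: no left child.
        Visit rye.
        At rye: go right to daisy.
          daisy is a leaf — visit daisy.
      Visit ash.
      At ash: no right child.

pear, fir, fern, kale, ivy, poppy, tulip, lily, sage, hop, yew, elm, reed, rye, daisy, ash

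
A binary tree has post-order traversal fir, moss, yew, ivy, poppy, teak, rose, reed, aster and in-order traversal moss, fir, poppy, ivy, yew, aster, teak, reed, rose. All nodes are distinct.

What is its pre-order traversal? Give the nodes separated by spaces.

The last element of post-order is the root; it splits in-order into left and right subtrees.
Root aster: left subtree has 5 nodes {moss, fir, poppy, ivy, yew}, right has 3 {teak, reed, rose}.
  Root poppy: left subtree has 2 nodes {moss, fir}, right has 2 {ivy, yew}.
    Root moss: left subtree has 0 nodes { }, right has 1 {fir}.
    Root ivy: left subtree has 0 nodes { }, right has 1 {yew}.
  Root reed: left subtree has 1 node {teak}, right has 1 {rose}.

aster poppy moss fir ivy yew reed teak rose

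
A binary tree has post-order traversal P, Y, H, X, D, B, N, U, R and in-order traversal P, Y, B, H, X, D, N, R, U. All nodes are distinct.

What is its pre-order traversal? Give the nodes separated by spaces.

The last element of post-order is the root; it splits in-order into left and right subtrees.
Root R: left subtree has 7 nodes {P, Y, B, H, X, D, N}, right has 1 {U}.
  Root N: left subtree has 6 nodes {P, Y, B, H, X, D}, right has 0 { }.
    Root B: left subtree has 2 nodes {P, Y}, right has 3 {H, X, D}.
      Root Y: left subtree has 1 node {P}, right has 0 { }.
      Root D: left subtree has 2 nodes {H, X}, right has 0 { }.
        Root X: left subtree has 1 node {H}, right has 0 { }.

R N B Y P D X H U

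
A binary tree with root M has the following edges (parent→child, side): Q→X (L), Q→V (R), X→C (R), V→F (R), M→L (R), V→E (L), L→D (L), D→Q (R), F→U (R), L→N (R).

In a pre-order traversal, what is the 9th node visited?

Pre-order visits the node, then its left subtree, then its right subtree.
Visit M.
At M: no left child.
At M: go right to L.
  Visit L.
  At L: go left to D.
    Visit D.
    At D: no left child.
    At D: go right to Q.
      Visit Q.
      At Q: go left to X.
        Visit X.
        At X: no left child.
        At X: go right to C.
          C is a leaf — visit C.
      At Q: go right to V.
        Visit V.
        At V: go left to E.
          E is a leaf — visit E.
        At V: go right to F.
          Visit F.
          At F: no left child.
          At F: go right to U.
            U is a leaf — visit U.
  At L: go right to N.
    N is a leaf — visit N.
Full pre-order sequence: M, L, D, Q, X, C, V, E, F, U, N.

F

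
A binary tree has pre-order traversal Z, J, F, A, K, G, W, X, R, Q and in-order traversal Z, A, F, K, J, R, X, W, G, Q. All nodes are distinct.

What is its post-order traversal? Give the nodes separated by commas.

A, K, F, R, X, W, Q, G, J, Z

The first element of pre-order is the root; it splits in-order into left and right subtrees.
Root Z: left subtree has 0 nodes { }, right has 9 {A, F, K, J, R, X, W, G, Q}.
  Root J: left subtree has 3 nodes {A, F, K}, right has 5 {R, X, W, G, Q}.
    Root F: left subtree has 1 node {A}, right has 1 {K}.
    Root G: left subtree has 3 nodes {R, X, W}, right has 1 {Q}.
      Root W: left subtree has 2 nodes {R, X}, right has 0 { }.
        Root X: left subtree has 1 node {R}, right has 0 { }.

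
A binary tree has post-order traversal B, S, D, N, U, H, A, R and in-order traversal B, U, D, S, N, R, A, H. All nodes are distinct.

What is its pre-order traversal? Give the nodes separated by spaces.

The last element of post-order is the root; it splits in-order into left and right subtrees.
Root R: left subtree has 5 nodes {B, U, D, S, N}, right has 2 {A, H}.
  Root U: left subtree has 1 node {B}, right has 3 {D, S, N}.
    Root N: left subtree has 2 nodes {D, S}, right has 0 { }.
      Root D: left subtree has 0 nodes { }, right has 1 {S}.
  Root A: left subtree has 0 nodes { }, right has 1 {H}.

R U B N D S A H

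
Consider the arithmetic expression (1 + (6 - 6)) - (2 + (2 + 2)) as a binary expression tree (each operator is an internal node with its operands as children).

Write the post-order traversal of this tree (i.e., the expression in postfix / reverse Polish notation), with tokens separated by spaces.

Post-order on an expression tree gives postfix notation: for each operator, emit left operand, right operand, then the operator.

1 6 6 - + 2 2 2 + + -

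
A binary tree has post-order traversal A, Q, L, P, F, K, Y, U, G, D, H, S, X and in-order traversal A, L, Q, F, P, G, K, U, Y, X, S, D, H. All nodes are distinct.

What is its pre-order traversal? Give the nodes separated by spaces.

The last element of post-order is the root; it splits in-order into left and right subtrees.
Root X: left subtree has 9 nodes {A, L, Q, F, P, G, K, U, Y}, right has 3 {S, D, H}.
  Root G: left subtree has 5 nodes {A, L, Q, F, P}, right has 3 {K, U, Y}.
    Root F: left subtree has 3 nodes {A, L, Q}, right has 1 {P}.
      Root L: left subtree has 1 node {A}, right has 1 {Q}.
    Root U: left subtree has 1 node {K}, right has 1 {Y}.
  Root S: left subtree has 0 nodes { }, right has 2 {D, H}.
    Root H: left subtree has 1 node {D}, right has 0 { }.

X G F L A Q P U K Y S H D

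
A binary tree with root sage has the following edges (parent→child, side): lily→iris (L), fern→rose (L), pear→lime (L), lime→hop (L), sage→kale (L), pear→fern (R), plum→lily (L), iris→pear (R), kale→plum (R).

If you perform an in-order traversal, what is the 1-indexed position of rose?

6

In-order visits the left subtree, then the node, then the right subtree.
At sage: go left to kale.
  At kale: no left child.
  Visit kale.
  At kale: go right to plum.
    At plum: go left to lily.
      At lily: go left to iris.
        At iris: no left child.
        Visit iris.
        At iris: go right to pear.
          At pear: go left to lime.
            At lime: go left to hop.
              hop is a leaf — visit hop.
            Visit lime.
            At lime: no right child.
          Visit pear.
          At pear: go right to fern.
            At fern: go left to rose.
              rose is a leaf — visit rose.
            Visit fern.
            At fern: no right child.
      Visit lily.
      At lily: no right child.
    Visit plum.
    At plum: no right child.
Visit sage.
At sage: no right child.
Full in-order sequence: kale, iris, hop, lime, pear, rose, fern, lily, plum, sage.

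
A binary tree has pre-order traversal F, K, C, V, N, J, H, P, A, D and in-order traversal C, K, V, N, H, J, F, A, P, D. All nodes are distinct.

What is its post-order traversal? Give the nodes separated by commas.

The first element of pre-order is the root; it splits in-order into left and right subtrees.
Root F: left subtree has 6 nodes {C, K, V, N, H, J}, right has 3 {A, P, D}.
  Root K: left subtree has 1 node {C}, right has 4 {V, N, H, J}.
    Root V: left subtree has 0 nodes { }, right has 3 {N, H, J}.
      Root N: left subtree has 0 nodes { }, right has 2 {H, J}.
        Root J: left subtree has 1 node {H}, right has 0 { }.
  Root P: left subtree has 1 node {A}, right has 1 {D}.

C, H, J, N, V, K, A, D, P, F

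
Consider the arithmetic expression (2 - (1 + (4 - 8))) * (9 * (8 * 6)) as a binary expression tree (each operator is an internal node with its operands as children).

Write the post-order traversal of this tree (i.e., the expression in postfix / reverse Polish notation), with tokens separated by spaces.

2 1 4 8 - + - 9 8 6 * * *

Post-order on an expression tree gives postfix notation: for each operator, emit left operand, right operand, then the operator.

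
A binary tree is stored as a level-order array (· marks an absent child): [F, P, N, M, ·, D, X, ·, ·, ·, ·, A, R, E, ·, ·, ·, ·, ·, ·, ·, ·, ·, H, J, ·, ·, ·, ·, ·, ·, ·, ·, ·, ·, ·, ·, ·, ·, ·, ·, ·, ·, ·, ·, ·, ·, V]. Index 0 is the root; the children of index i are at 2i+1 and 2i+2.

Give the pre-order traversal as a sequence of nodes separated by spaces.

F P M N D A H V J R X E

Pre-order visits the node, then its left subtree, then its right subtree.
Visit F.
At F: go left to P.
  Visit P.
  At P: go left to M.
    M is a leaf — visit M.
  At P: no right child.
At F: go right to N.
  Visit N.
  At N: go left to D.
    Visit D.
    At D: go left to A.
      Visit A.
      At A: go left to H.
        Visit H.
        At H: go left to V.
          V is a leaf — visit V.
        At H: no right child.
      At A: go right to J.
        J is a leaf — visit J.
    At D: go right to R.
      R is a leaf — visit R.
  At N: go right to X.
    Visit X.
    At X: go left to E.
      E is a leaf — visit E.
    At X: no right child.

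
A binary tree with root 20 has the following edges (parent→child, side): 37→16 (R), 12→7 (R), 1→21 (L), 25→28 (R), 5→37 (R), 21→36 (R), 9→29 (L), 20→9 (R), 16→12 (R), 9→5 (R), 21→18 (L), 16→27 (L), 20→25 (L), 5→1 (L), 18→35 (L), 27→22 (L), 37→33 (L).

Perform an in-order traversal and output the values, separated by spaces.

In-order visits the left subtree, then the node, then the right subtree.
At 20: go left to 25.
  At 25: no left child.
  Visit 25.
  At 25: go right to 28.
    28 is a leaf — visit 28.
Visit 20.
At 20: go right to 9.
  At 9: go left to 29.
    29 is a leaf — visit 29.
  Visit 9.
  At 9: go right to 5.
    At 5: go left to 1.
      At 1: go left to 21.
        At 21: go left to 18.
          At 18: go left to 35.
            35 is a leaf — visit 35.
          Visit 18.
          At 18: no right child.
        Visit 21.
        At 21: go right to 36.
          36 is a leaf — visit 36.
      Visit 1.
      At 1: no right child.
    Visit 5.
    At 5: go right to 37.
      At 37: go left to 33.
        33 is a leaf — visit 33.
      Visit 37.
      At 37: go right to 16.
        At 16: go left to 27.
          At 27: go left to 22.
            22 is a leaf — visit 22.
          Visit 27.
          At 27: no right child.
        Visit 16.
        At 16: go right to 12.
          At 12: no left child.
          Visit 12.
          At 12: go right to 7.
            7 is a leaf — visit 7.

25 28 20 29 9 35 18 21 36 1 5 33 37 22 27 16 12 7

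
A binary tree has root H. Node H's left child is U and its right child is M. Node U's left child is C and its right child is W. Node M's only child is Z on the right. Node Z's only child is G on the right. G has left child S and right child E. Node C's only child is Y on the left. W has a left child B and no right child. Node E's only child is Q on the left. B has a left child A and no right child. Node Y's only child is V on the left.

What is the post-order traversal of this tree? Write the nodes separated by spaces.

Post-order visits the left subtree, then the right subtree, then the node.
At H: go left to U.
  At U: go left to C.
    At C: go left to Y.
      At Y: go left to V.
        V is a leaf — visit V.
      At Y: no right child.
      Visit Y.
    At C: no right child.
    Visit C.
  At U: go right to W.
    At W: go left to B.
      At B: go left to A.
        A is a leaf — visit A.
      At B: no right child.
      Visit B.
    At W: no right child.
    Visit W.
  Visit U.
At H: go right to M.
  At M: no left child.
  At M: go right to Z.
    At Z: no left child.
    At Z: go right to G.
      At G: go left to S.
        S is a leaf — visit S.
      At G: go right to E.
        At E: go left to Q.
          Q is a leaf — visit Q.
        At E: no right child.
        Visit E.
      Visit G.
    Visit Z.
  Visit M.
Visit H.

V Y C A B W U S Q E G Z M H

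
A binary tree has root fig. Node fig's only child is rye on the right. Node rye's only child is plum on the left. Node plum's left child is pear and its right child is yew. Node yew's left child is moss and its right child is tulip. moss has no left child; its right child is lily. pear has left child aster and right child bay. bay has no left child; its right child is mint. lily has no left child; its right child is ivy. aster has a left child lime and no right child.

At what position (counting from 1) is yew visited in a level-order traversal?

Level-order visits nodes level by level from the root, left to right within each level.
Level 0: fig
Level 1: rye
Level 2: plum
Level 3: pear, yew
Level 4: aster, bay, moss, tulip
Level 5: lime, mint, lily
Level 6: ivy
Full level-order sequence: fig, rye, plum, pear, yew, aster, bay, moss, tulip, lime, mint, lily, ivy.

5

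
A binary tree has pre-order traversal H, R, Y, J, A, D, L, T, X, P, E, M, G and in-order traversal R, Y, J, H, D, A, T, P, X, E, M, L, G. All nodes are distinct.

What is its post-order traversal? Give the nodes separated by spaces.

J Y R D P M E X T G L A H

The first element of pre-order is the root; it splits in-order into left and right subtrees.
Root H: left subtree has 3 nodes {R, Y, J}, right has 9 {D, A, T, P, X, E, M, L, G}.
  Root R: left subtree has 0 nodes { }, right has 2 {Y, J}.
    Root Y: left subtree has 0 nodes { }, right has 1 {J}.
  Root A: left subtree has 1 node {D}, right has 7 {T, P, X, E, M, L, G}.
    Root L: left subtree has 5 nodes {T, P, X, E, M}, right has 1 {G}.
      Root T: left subtree has 0 nodes { }, right has 4 {P, X, E, M}.
        Root X: left subtree has 1 node {P}, right has 2 {E, M}.
          Root E: left subtree has 0 nodes { }, right has 1 {M}.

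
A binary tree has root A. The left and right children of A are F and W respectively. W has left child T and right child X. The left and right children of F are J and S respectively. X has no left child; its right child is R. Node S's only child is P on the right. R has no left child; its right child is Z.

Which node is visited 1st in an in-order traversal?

J

In-order visits the left subtree, then the node, then the right subtree.
At A: go left to F.
  At F: go left to J.
    J is a leaf — visit J.
  Visit F.
  At F: go right to S.
    At S: no left child.
    Visit S.
    At S: go right to P.
      P is a leaf — visit P.
Visit A.
At A: go right to W.
  At W: go left to T.
    T is a leaf — visit T.
  Visit W.
  At W: go right to X.
    At X: no left child.
    Visit X.
    At X: go right to R.
      At R: no left child.
      Visit R.
      At R: go right to Z.
        Z is a leaf — visit Z.
Full in-order sequence: J, F, S, P, A, T, W, X, R, Z.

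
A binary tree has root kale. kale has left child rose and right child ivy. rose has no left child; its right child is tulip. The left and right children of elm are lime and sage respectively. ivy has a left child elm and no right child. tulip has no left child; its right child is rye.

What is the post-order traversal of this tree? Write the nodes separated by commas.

Post-order visits the left subtree, then the right subtree, then the node.
At kale: go left to rose.
  At rose: no left child.
  At rose: go right to tulip.
    At tulip: no left child.
    At tulip: go right to rye.
      rye is a leaf — visit rye.
    Visit tulip.
  Visit rose.
At kale: go right to ivy.
  At ivy: go left to elm.
    At elm: go left to lime.
      lime is a leaf — visit lime.
    At elm: go right to sage.
      sage is a leaf — visit sage.
    Visit elm.
  At ivy: no right child.
  Visit ivy.
Visit kale.

rye, tulip, rose, lime, sage, elm, ivy, kale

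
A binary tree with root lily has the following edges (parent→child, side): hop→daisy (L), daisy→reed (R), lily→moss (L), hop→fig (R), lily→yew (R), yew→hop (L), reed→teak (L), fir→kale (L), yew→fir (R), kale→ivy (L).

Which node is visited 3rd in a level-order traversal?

Level-order visits nodes level by level from the root, left to right within each level.
Level 0: lily
Level 1: moss, yew
Level 2: hop, fir
Level 3: daisy, fig, kale
Level 4: reed, ivy
Level 5: teak
Full level-order sequence: lily, moss, yew, hop, fir, daisy, fig, kale, reed, ivy, teak.

yew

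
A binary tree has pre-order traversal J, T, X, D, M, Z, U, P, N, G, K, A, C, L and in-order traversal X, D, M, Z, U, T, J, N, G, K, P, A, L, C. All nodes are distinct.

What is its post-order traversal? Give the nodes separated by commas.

The first element of pre-order is the root; it splits in-order into left and right subtrees.
Root J: left subtree has 6 nodes {X, D, M, Z, U, T}, right has 7 {N, G, K, P, A, L, C}.
  Root T: left subtree has 5 nodes {X, D, M, Z, U}, right has 0 { }.
    Root X: left subtree has 0 nodes { }, right has 4 {D, M, Z, U}.
      Root D: left subtree has 0 nodes { }, right has 3 {M, Z, U}.
        Root M: left subtree has 0 nodes { }, right has 2 {Z, U}.
          Root Z: left subtree has 0 nodes { }, right has 1 {U}.
  Root P: left subtree has 3 nodes {N, G, K}, right has 3 {A, L, C}.
    Root N: left subtree has 0 nodes { }, right has 2 {G, K}.
      Root G: left subtree has 0 nodes { }, right has 1 {K}.
    Root A: left subtree has 0 nodes { }, right has 2 {L, C}.
      Root C: left subtree has 1 node {L}, right has 0 { }.

U, Z, M, D, X, T, K, G, N, L, C, A, P, J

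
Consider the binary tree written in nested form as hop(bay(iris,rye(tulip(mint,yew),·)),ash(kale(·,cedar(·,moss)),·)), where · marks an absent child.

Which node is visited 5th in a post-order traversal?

rye

Post-order visits the left subtree, then the right subtree, then the node.
At hop: go left to bay.
  At bay: go left to iris.
    iris is a leaf — visit iris.
  At bay: go right to rye.
    At rye: go left to tulip.
      At tulip: go left to mint.
        mint is a leaf — visit mint.
      At tulip: go right to yew.
        yew is a leaf — visit yew.
      Visit tulip.
    At rye: no right child.
    Visit rye.
  Visit bay.
At hop: go right to ash.
  At ash: go left to kale.
    At kale: no left child.
    At kale: go right to cedar.
      At cedar: no left child.
      At cedar: go right to moss.
        moss is a leaf — visit moss.
      Visit cedar.
    Visit kale.
  At ash: no right child.
  Visit ash.
Visit hop.
Full post-order sequence: iris, mint, yew, tulip, rye, bay, moss, cedar, kale, ash, hop.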